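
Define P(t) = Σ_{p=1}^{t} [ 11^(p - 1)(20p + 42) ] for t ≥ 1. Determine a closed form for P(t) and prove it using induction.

We claim P(t) = 2·11^t(t + 2) - 4 for all t ≥ 1.
For the base case t = 1: P(1) = 62, and the closed form gives 62. They agree.
Inductive step: suppose the statement holds for some p ≥ 1, so P(p) = 2·11^p(p + 2) - 4.
Then P(p+1) = P(p) + (11^p(20p + 62)) = (2·11^p(p + 2) - 4) + (11^p(20p + 62)).
Simplifying, P(p+1) = 22·11^p·p + 66·11^p - 4 = 2·11^(p+1)((p+1) + 2) - 4,
which is the closed form with t = p+1.
By the principle of mathematical induction, the result holds for all t ≥ 1.

P(t) = 2·11^t(t + 2) - 4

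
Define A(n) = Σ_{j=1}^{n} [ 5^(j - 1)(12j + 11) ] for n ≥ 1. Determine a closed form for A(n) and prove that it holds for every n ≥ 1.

A(n) = 5^n(3n + 2) - 2

We claim A(n) = 5^n(3n + 2) - 2 for all n ≥ 1.
For the base case n = 1: A(1) = 23, and the closed form gives 23. They agree.
Inductive step: suppose the statement holds for some j ≥ 1, so A(j) = 5^j(3j + 2) - 2.
Then A(j+1) = A(j) + (5^j(12j + 23)) = (5^j(3j + 2) - 2) + (5^j(12j + 23)).
Simplifying, A(j+1) = 15·5^j·j + 25·5^j - 2 = 5^(j+1)(3(j+1) + 2) - 2,
which is the closed form with n = j+1.
By induction, the statement is established for all n ≥ 1.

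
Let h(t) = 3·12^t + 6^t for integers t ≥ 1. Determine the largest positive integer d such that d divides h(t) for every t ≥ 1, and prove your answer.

Computing the first values: h(1) = 42 and h(2) = 468; gcd(42, 468) = 6, so d ≤ 6.
We prove 6 | 3·12^t + 6^t for all t ≥ 1 by induction on t.
For the base case t = 1: h(1) = 42 = 6·(7), so 6 | h(1).
Suppose the result is true for t = i, i.e. 6 | h(i). Then
h(i+1) − 12·h(i) = (3·12^(i+1) + 6^(i+1)) − 12·(3·12^i + 6^i) = (1)·6^i·(6 − 12) = (-6)·6^i. Since 6 | h(i) by the inductive hypothesis, 6 | 12·h(i); and 6 | -6 since -6 = 6·-1. Therefore 6 | h(i+1).
By the principle of mathematical induction, the result holds for all t ≥ 1.
Therefore the largest such d is 6.

d = 6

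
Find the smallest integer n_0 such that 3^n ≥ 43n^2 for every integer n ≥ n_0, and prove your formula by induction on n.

At n = 6: 729 < 1548, so the inequality fails and n_0 ≥ 7. We prove 3^n ≥ 43n^2 for all n ≥ 7.
For the base case n = 7: 3^n = 2187 and 43n^2 = 2107, so 2187 ≥ 2107.
Inductive step: suppose the statement holds for some k ≥ 7, so 3^k ≥ 43k^2.
Then 3^(k + 1) = 3·(3^k) ≥ 3·(43k^2).
Also, for k ≥ 7 we have 3·(43k^2) ≥ 43(k+1)^2, since 3 ≥ (1 + 1/k)^2 for all k ≥ 7.
Combining, 3^(k + 1) ≥ 43(k+1)^2.
By the principle of mathematical induction, the result holds for all n ≥ 7.
Hence the smallest such n_0 is 7.

n_0 = 7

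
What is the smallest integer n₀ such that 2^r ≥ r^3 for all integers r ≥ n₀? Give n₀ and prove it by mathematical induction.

n₀ = 10

At r = 9: 512 < 729, so the inequality fails and n₀ ≥ 10. We prove 2^r ≥ r^3 for all r ≥ 10.
Base case (r = 10): 2^r = 1024 and r^3 = 1000, so 1024 ≥ 1000.
For the inductive step, assume it holds for an arbitrary j ≥ 10, so 2^j ≥ j^3.
Then 2^(j + 1) = 2·(2^j) ≥ 2·(j^3).
Also, for j ≥ 10 we have 2·(j^3) ≥ (j+1)^3, since 2 ≥ (1 + 1/j)^3 for all j ≥ 10.
Combining, 2^(j + 1) ≥ (j+1)^3.
Hence, by induction on r, the claim holds for every r ≥ 10.
Hence the smallest such n₀ is 10.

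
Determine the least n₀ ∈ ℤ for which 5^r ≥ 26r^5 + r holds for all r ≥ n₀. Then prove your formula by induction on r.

n₀ = 9

At r = 8: 390625 < 851976, so the inequality fails and n₀ ≥ 9. We prove 5^r ≥ 26r^5 + r for all r ≥ 9.
For the base case r = 9: 5^r = 1953125 and 26r^5 + r = 1535283, so 1953125 ≥ 1535283.
Suppose the result is true for r = p, so 5^p ≥ 26p^5 + p.
Then 5^(p + 1) = 5·(5^p) ≥ 5·(26p^5 + p).
Also, for p ≥ 9 we have 5·(26p^5 + p) ≥ 26(p+1)^5 + (p+1), since 5·(26p^5 + p) − (26(p+1)^5 + (p+1)) = 104p^5 - 130p^4 - 260p^3 - 260p^2 - 126p - 27, which is nonnegative for all p ≥ 9.
Combining, 5^(p + 1) ≥ 26(p+1)^5 + (p+1).
This completes the induction.
Hence the smallest such n₀ is 9.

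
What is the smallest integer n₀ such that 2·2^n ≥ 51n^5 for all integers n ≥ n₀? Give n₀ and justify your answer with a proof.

At n = 28: 536870912 < 877728768, so the inequality fails and n₀ ≥ 29. We prove 2·2^n ≥ 51n^5 for all n ≥ 29.
When n = 29: 2·2^n = 1073741824 and 51n^5 = 1046068599, so 1073741824 ≥ 1046068599.
Inductive step: suppose the statement holds for some k ≥ 29, so 2·2^k ≥ 51k^5.
Then 2·2^(k + 1) = 2·(2·2^k) ≥ 2·(51k^5).
Also, for k ≥ 29 we have 2·(51k^5) ≥ 51(k+1)^5, since 2 ≥ (1 + 1/k)^5 for all k ≥ 29.
Combining, 2·2^(k + 1) ≥ 51(k+1)^5.
This completes the induction.
Hence the smallest such n₀ is 29.

n₀ = 29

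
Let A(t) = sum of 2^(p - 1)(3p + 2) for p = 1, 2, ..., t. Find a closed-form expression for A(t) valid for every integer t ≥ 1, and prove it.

We claim A(t) = 2^t(3t - 1) + 1 for all t ≥ 1.
Base step (t = 1): A(1) = 5, and the closed form gives 5. They agree.
Suppose the result is true for t = p, so A(p) = 2^p(3p - 1) + 1.
Then A(p+1) = A(p) + (2^p(3p + 5)) = (2^p(3p - 1) + 1) + (2^p(3p + 5)).
Simplifying, A(p+1) = 6·2^p·p + 4·2^p + 1 = 2^(p+1)(3(p+1) - 1) + 1,
which is the closed form with t = p+1.
By induction, the statement is established for all t ≥ 1.

A(t) = 2^t(3t - 1) + 1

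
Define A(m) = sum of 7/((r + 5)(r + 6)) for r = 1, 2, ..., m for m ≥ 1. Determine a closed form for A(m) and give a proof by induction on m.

We claim A(m) = 7m/(6(m + 6)) for all m ≥ 1.
Base step (m = 1): A(1) = 1/6, and the closed form gives 1/6. They agree.
Inductive step: assume the claim holds for m = r, so A(r) = 7r/(6(r + 6)).
Then A(r+1) = A(r) + (7/((r + 6)(r + 7))) = (7r/(6(r + 6))) + (7/((r + 6)(r + 7))).
Simplifying, A(r+1) = 7(r + 1)/(6(r + 7)) = 7(r+1)/(6((r+1) + 6)),
which is the closed form with m = r+1.
By induction, the statement is established for all m ≥ 1.

A(m) = 7m/(6(m + 6))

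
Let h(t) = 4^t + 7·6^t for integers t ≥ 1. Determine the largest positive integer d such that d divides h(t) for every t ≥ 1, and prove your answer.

d = 2

Computing the first values: h(1) = 46 and h(2) = 268; gcd(46, 268) = 2, so d ≤ 2.
We prove 2 | 4^t + 7·6^t for all t ≥ 1 by induction on t.
Base step (t = 1): h(1) = 46 = 2·(23), so 2 | h(1).
For the inductive step, assume it holds for an arbitrary m ≥ 1, i.e. 2 | h(m). Then
h(m+1) − 6·h(m) = (4^(m+1) + 7·6^(m+1)) − 6·(4^m + 7·6^m) = (1)·4^m·(4 − 6) = (-2)·4^m. Since 2 | h(m) by the inductive hypothesis, 2 | 6·h(m); and 2 | -2 since -2 = 2·-1. Therefore 2 | h(m+1).
Hence, by induction on t, the claim holds for every t ≥ 1.
Therefore the largest such d is 2.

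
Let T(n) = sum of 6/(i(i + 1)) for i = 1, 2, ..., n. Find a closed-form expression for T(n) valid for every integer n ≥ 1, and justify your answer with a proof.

We claim T(n) = 6n/(n + 1) for all n ≥ 1.
Base step (n = 1): T(1) = 3, and the closed form gives 3. They agree.
Inductive step: suppose the statement holds for some i ≥ 1, so T(i) = 6i/(i + 1).
Then T(i+1) = T(i) + (6/((i + 1)(i + 2))) = (6i/(i + 1)) + (6/((i + 1)(i + 2))).
Simplifying, T(i+1) = 6(i + 1)/(i + 2) = 6(i+1)/((i+1) + 1),
which is the closed form with n = i+1.
By the principle of mathematical induction, the result holds for all n ≥ 1.

T(n) = 6n/(n + 1)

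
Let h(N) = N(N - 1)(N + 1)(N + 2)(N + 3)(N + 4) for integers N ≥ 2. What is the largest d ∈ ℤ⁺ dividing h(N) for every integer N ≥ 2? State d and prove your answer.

Computing the first values: h(2) = 720 and h(3) = 5040; gcd(720, 5040) = 720, so d ≤ 720.
We prove 720 | N(N - 1)(N + 1)(N + 2)(N + 3)(N + 4) for all N ≥ 2 by induction on N.
Base step (N = 2): h(2) = 720 = 720·(1), so 720 | h(2).
For the inductive step, assume it holds for an arbitrary i ≥ 2, i.e. 720 | h(i). Then
h(i+1) − h(i) = i·(i+1)·(i+2)·(i+3)·(i+4)·(i+5) − (i-1)·i·(i+1)·(i+2)·(i+3)·(i+4) = i·(i+1)·(i+2)·(i+3)·(i+4)·[(i+5) − (i-1)] = 6·i·(i+1)·(i+2)·(i+3)·(i+4). The product of 5 consecutive integers is divisible by (5)! = 120, so h(i+1) − h(i) is divisible by 6·120 = 720. By the inductive hypothesis 720 | h(i), hence 720 | h(i+1).
By the principle of mathematical induction, the result holds for all N ≥ 2.
Therefore the largest such d is 720.

d = 720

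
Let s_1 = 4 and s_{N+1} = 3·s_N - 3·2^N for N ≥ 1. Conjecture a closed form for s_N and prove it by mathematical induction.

Computing the first terms: s_1 = 4, s_2 = 6, s_3 = 6. This suggests s_N = 3·2^N - 2·3^(N - 1).
When N = 1: the formula gives 4 = 4 = s_1.
For the inductive step, assume it holds for an arbitrary m ≥ 1, so s_m = 3·2^m - 2·3^(m - 1).
Then s_{m+1} = 3·s_m - 3·2^m = 3·(3·2^m - 2·3^(m - 1)) - 3·2^m = 3·2^(m + 1) - 2·3^m = 3·2^(m+1) - 2·3^((m+1) - 1),
which is the claimed formula at N = m+1.
By induction, the statement is established for all N ≥ 1.

s_N = 3·2^N - 2·3^(N - 1)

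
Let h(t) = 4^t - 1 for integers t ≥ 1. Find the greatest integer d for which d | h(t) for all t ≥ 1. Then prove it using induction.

d = 3

Computing the first values: h(1) = 3 and h(2) = 15; gcd(3, 15) = 3, so d ≤ 3.
We prove 3 | 4^t - 1 for all t ≥ 1 by induction on t.
Base case (t = 1): h(1) = 3 = 3·(1), so 3 | h(1).
Inductive step: assume the claim holds for t = r, i.e. 3 | h(r). Then
4^{r+1} − 1^{r+1} = 4·4^r − 1·1^r = 4·(4^r − 1^r) + (3)·1^r. The first term is divisible by 3 by the inductive hypothesis, and the second term (3)·1^r is divisible by 3 since 3 | 3. Hence 3 | h(r+1).
Hence, by induction on t, the claim holds for every t ≥ 1.
Therefore the largest such d is 3.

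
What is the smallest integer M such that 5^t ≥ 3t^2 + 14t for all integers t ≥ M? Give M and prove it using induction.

At t = 2: 25 < 40, so the inequality fails and M ≥ 3. We prove 5^t ≥ 3t^2 + 14t for all t ≥ 3.
When t = 3: 5^t = 125 and 3t^2 + 14t = 69, so 125 ≥ 69.
Inductive step: suppose the statement holds for some r ≥ 3, so 5^r ≥ 3r^2 + 14r.
Then 5^(r + 1) = 5·(5^r) ≥ 5·(3r^2 + 14r).
Also, for r ≥ 3 we have 5·(3r^2 + 14r) ≥ 3(r+1)^2 + 14(r+1), since 5·(3r^2 + 14r) − (3(r+1)^2 + 14(r+1)) = 12r^2 + 50r - 17, which is nonnegative for all r ≥ 3.
Combining, 5^(r + 1) ≥ 3(r+1)^2 + 14(r+1).
By induction, the statement is established for all t ≥ 3.
Hence the smallest such M is 3.

M = 3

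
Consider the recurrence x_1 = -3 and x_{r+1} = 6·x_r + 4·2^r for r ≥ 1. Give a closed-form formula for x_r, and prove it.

Computing the first terms: x_1 = -3, x_2 = -10, x_3 = -44. This suggests x_r = -2^r - 6^(r - 1).
For the base case r = 1: the formula gives -3 = -3 = x_1.
For the inductive step, assume it holds for an arbitrary p ≥ 1, so x_p = -2^p - 6^(p - 1).
Then x_{p+1} = 6·x_p + 4·2^p = 6·(-2^p - 6^(p - 1)) + 4·2^p = -2^(p + 1) - 6^p = -2^(p+1) - 6^((p+1) - 1),
which is the claimed formula at r = p+1.
By the principle of mathematical induction, the result holds for all r ≥ 1.

x_r = -2^r - 6^(r - 1)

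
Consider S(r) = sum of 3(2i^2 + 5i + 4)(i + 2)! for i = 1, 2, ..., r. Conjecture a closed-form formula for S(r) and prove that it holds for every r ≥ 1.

S(r) = (6r + 3)(r + 3)! - 18

We claim S(r) = (6r + 3)(r + 3)! - 18 for all r ≥ 1.
Base case (r = 1): S(1) = 198, and the closed form gives 198. They agree.
Suppose the result is true for r = i, so S(i) = (6i + 3)(i + 3)! - 18.
Then S(i+1) = S(i) + (3(2i^2 + 9i + 11)(i + 3)!) = ((6i + 3)(i + 3)! - 18) + (3(2i^2 + 9i + 11)(i + 3)!).
Simplifying, S(i+1) = (6(i+1) + 3)((i+1) + 3)! - 18,
which is the closed form with r = i+1.
By induction, the statement is established for all r ≥ 1.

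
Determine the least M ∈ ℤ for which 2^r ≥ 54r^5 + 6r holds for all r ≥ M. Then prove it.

At r = 30: 1073741824 < 1312200180, so the inequality fails and M ≥ 31. We prove 2^r ≥ 54r^5 + 6r for all r ≥ 31.
Base step (r = 31): 2^r = 2147483648 and 54r^5 + 6r = 1545974340, so 2147483648 ≥ 1545974340.
Inductive step: assume the claim holds for r = m, so 2^m ≥ 54m^5 + 6m.
Then 2^(m + 1) = 2·(2^m) ≥ 2·(54m^5 + 6m).
Also, for m ≥ 31 we have 2·(54m^5 + 6m) ≥ 54(m+1)^5 + 6(m+1), since 2·(54m^5 + 6m) − (54(m+1)^5 + 6(m+1)) = 54m^5 - 270m^4 - 540m^3 - 540m^2 - 264m - 60, which is nonnegative for all m ≥ 31.
Combining, 2^(m + 1) ≥ 54(m+1)^5 + 6(m+1).
Hence, by induction on r, the claim holds for every r ≥ 31.
Hence the smallest such M is 31.

M = 31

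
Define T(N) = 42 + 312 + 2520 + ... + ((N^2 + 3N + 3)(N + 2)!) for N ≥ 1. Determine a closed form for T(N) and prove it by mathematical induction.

We claim T(N) = (N + 1)(N + 3)! - 6 for all N ≥ 1.
When N = 1: T(1) = 42, and the closed form gives 42. They agree.
Suppose the result is true for N = j, so T(j) = (j + 1)(j + 3)! - 6.
Then T(j+1) = T(j) + ((j^2 + 5j + 7)(j + 3)!) = ((j + 1)(j + 3)! - 6) + ((j^2 + 5j + 7)(j + 3)!).
Simplifying, T(j+1) = ((j+1) + 1)((j+1) + 3)! - 6,
which is the closed form with N = j+1.
By the principle of mathematical induction, the result holds for all N ≥ 1.

T(N) = (N + 1)(N + 3)! - 6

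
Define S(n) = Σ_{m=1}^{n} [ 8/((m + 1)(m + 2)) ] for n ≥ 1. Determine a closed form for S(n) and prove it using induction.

S(n) = 4n/(n + 2)

We claim S(n) = 4n/(n + 2) for all n ≥ 1.
When n = 1: S(1) = 4/3, and the closed form gives 4/3. They agree.
Suppose the result is true for n = m, so S(m) = 4m/(m + 2).
Then S(m+1) = S(m) + (8/((m + 2)(m + 3))) = (4m/(m + 2)) + (8/((m + 2)(m + 3))).
Simplifying, S(m+1) = 4(m + 1)/(m + 3) = 4(m+1)/((m+1) + 2),
which is the closed form with n = m+1.
This completes the induction.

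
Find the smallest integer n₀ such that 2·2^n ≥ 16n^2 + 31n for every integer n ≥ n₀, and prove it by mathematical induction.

At n = 9: 1024 < 1575, so the inequality fails and n₀ ≥ 10. We prove 2·2^n ≥ 16n^2 + 31n for all n ≥ 10.
Base step (n = 10): 2·2^n = 2048 and 16n^2 + 31n = 1910, so 2048 ≥ 1910.
Suppose the result is true for n = m, so 2·2^m ≥ 16m^2 + 31m.
Then 2·2^(m + 1) = 2·(2·2^m) ≥ 2·(16m^2 + 31m).
Also, for m ≥ 10 we have 2·(16m^2 + 31m) ≥ 16(m+1)^2 + 31(m+1), since 2·(16m^2 + 31m) − (16(m+1)^2 + 31(m+1)) = 16m^2 - m - 47, which is nonnegative for all m ≥ 10.
Combining, 2·2^(m + 1) ≥ 16(m+1)^2 + 31(m+1).
By the principle of mathematical induction, the result holds for all n ≥ 10.
Hence the smallest such n₀ is 10.

n₀ = 10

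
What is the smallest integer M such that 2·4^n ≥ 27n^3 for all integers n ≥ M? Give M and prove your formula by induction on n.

M = 6

At n = 5: 2048 < 3375, so the inequality fails and M ≥ 6. We prove 2·4^n ≥ 27n^3 for all n ≥ 6.
Base step (n = 6): 2·4^n = 8192 and 27n^3 = 5832, so 8192 ≥ 5832.
Suppose the result is true for n = r, so 2·4^r ≥ 27r^3.
Then 2·4^(r + 1) = 4·(2·4^r) ≥ 4·(27r^3).
Also, for r ≥ 6 we have 4·(27r^3) ≥ 27(r+1)^3, since 4 ≥ (1 + 1/r)^3 for all r ≥ 6.
Combining, 2·4^(r + 1) ≥ 27(r+1)^3.
By induction, the statement is established for all n ≥ 6.
Hence the smallest such M is 6.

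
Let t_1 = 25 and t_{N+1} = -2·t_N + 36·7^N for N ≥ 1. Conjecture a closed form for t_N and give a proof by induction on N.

Computing the first terms: t_1 = 25, t_2 = 202, t_3 = 1360. This suggests t_N = -3(-2)^(N - 1) + 4·7^N.
When N = 1: the formula gives 25 = 25 = t_1.
Inductive step: assume the claim holds for N = r, so t_r = -3(-2)^(r - 1) + 4·7^r.
Then t_{r+1} = -2·t_r + 36·7^r = -2·(-3(-2)^(r - 1) + 4·7^r) + 36·7^r = -3(-2)^r + 4·7^(r + 1) = -3(-2)^((r+1) - 1) + 4·7^(r+1),
which is the claimed formula at N = r+1.
By the principle of mathematical induction, the result holds for all N ≥ 1.

t_N = -3(-2)^(N - 1) + 4·7^N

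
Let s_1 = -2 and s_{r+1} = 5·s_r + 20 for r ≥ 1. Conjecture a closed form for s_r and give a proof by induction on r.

s_r = 3·5^(r - 1) - 5

Computing the first terms: s_1 = -2, s_2 = 10, s_3 = 70. This suggests s_r = 3·5^(r - 1) - 5.
When r = 1: the formula gives -2 = -2 = s_1.
For the inductive step, assume it holds for an arbitrary m ≥ 1, so s_m = 3·5^(m - 1) - 5.
Then s_{m+1} = 5·s_m + 20 = 5·(3·5^(m - 1) - 5) + 20 = 3·5^m - 5 = 3·5^((m+1) - 1) - 5,
which is the claimed formula at r = m+1.
This completes the induction.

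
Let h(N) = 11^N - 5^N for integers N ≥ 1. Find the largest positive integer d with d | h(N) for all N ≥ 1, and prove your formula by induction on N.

Computing the first values: h(1) = 6 and h(2) = 96; gcd(6, 96) = 6, so d ≤ 6.
We prove 6 | 11^N - 5^N for all N ≥ 1 by induction on N.
Base step (N = 1): h(1) = 6 = 6·(1), so 6 | h(1).
Inductive step: suppose the statement holds for some j ≥ 1, i.e. 6 | h(j). Then
11^{j+1} − 5^{j+1} = 11·11^j − 5·5^j = 11·(11^j − 5^j) + (6)·5^j. The first term is divisible by 6 by the inductive hypothesis, and the second term (6)·5^j is divisible by 6 since 6 | 6. Hence 6 | h(j+1).
By the principle of mathematical induction, the result holds for all N ≥ 1.
Therefore the largest such d is 6.

d = 6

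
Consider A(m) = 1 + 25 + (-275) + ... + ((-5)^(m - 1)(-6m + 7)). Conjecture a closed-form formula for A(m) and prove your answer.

We claim A(m) = (-5)^m(m - 1) + 1 for all m ≥ 1.
Base step (m = 1): A(1) = 1, and the closed form gives 1. They agree.
Inductive step: assume the claim holds for m = j, so A(j) = (-5)^j(j - 1) + 1.
Then A(j+1) = A(j) + ((-5)^j(-6j + 1)) = ((-5)^j(j - 1) + 1) + ((-5)^j(-6j + 1)).
Simplifying, A(j+1) = (-5)^(j + 1)j + 1 = (-5)^(j+1)((j+1) - 1) + 1,
which is the closed form with m = j+1.
By induction, the statement is established for all m ≥ 1.

A(m) = (-5)^m(m - 1) + 1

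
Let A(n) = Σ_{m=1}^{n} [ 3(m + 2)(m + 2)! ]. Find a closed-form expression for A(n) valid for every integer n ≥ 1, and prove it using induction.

We claim A(n) = 3(n + 3)! - 18 for all n ≥ 1.
For the base case n = 1: A(1) = 54, and the closed form gives 54. They agree.
Suppose the result is true for n = m, so A(m) = 3(m + 3)! - 18.
Then A(m+1) = A(m) + (3(m + 3)(m + 3)!) = (3(m + 3)! - 18) + (3(m + 3)(m + 3)!).
Simplifying, A(m+1) = 3((m+1) + 3)! - 18,
which is the closed form with n = m+1.
By induction, the statement is established for all n ≥ 1.

A(n) = 3(n + 3)! - 18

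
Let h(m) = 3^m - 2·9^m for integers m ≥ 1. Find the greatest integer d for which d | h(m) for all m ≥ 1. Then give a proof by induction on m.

Computing the first values: h(1) = -15 and h(2) = -153; gcd(-15, -153) = 3, so d ≤ 3.
We prove 3 | 3^m - 2·9^m for all m ≥ 1 by induction on m.
For the base case m = 1: h(1) = -15 = 3·(-5), so 3 | h(1).
For the inductive step, assume it holds for an arbitrary j ≥ 1, i.e. 3 | h(j). Then
h(j+1) − 9·h(j) = (3^(j+1) - 2·9^(j+1)) − 9·(3^j - 2·9^j) = (1)·3^j·(3 − 9) = (-6)·3^j. Since 3 | h(j) by the inductive hypothesis, 3 | 9·h(j); and 3 | -6 since -6 = 3·-2. Therefore 3 | h(j+1).
This completes the induction.
Therefore the largest such d is 3.

d = 3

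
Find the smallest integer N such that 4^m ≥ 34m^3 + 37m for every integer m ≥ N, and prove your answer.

At m = 6: 4096 < 7566, so the inequality fails and N ≥ 7. We prove 4^m ≥ 34m^3 + 37m for all m ≥ 7.
For the base case m = 7: 4^m = 16384 and 34m^3 + 37m = 11921, so 16384 ≥ 11921.
For the inductive step, assume it holds for an arbitrary i ≥ 7, so 4^i ≥ 34i^3 + 37i.
Then 4^(i + 1) = 4·(4^i) ≥ 4·(34i^3 + 37i).
Also, for i ≥ 7 we have 4·(34i^3 + 37i) ≥ 34(i+1)^3 + 37(i+1), since 4·(34i^3 + 37i) − (34(i+1)^3 + 37(i+1)) = 102i^3 - 102i^2 + 9i - 71, which is nonnegative for all i ≥ 7.
Combining, 4^(i + 1) ≥ 34(i+1)^3 + 37(i+1).
By the principle of mathematical induction, the result holds for all m ≥ 7.
Hence the smallest such N is 7.

N = 7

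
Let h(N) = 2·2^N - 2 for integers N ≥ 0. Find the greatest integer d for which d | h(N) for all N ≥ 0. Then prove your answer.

d = 2

Computing the first values: h(0) = 0 and h(1) = 2; gcd(0, 2) = 2, so d ≤ 2.
We prove 2 | 2·2^N - 2 for all N ≥ 0 by induction on N.
Base step (N = 0): h(0) = 0 = 2·(0), so 2 | h(0).
For the inductive step, assume it holds for an arbitrary p ≥ 0, i.e. 2 | h(p). Then
h(p+1) = 2·2^(p+1) - 2 = 2·(2·2^p - 2) + 2 = 2·h(p) + 2. The first term is divisible by 2 by the inductive hypothesis, and 2 is divisible by 2. Hence 2 | h(p+1).
Hence, by induction on N, the claim holds for every N ≥ 0.
Therefore the largest such d is 2.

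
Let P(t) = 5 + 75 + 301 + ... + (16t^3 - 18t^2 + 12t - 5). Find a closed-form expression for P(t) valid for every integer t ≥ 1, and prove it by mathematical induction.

We claim P(t) = t(4t^3 + 2t^2 + t - 2) for all t ≥ 1.
Base case (t = 1): P(1) = 5, and the closed form gives 5. They agree.
For the inductive step, assume it holds for an arbitrary j ≥ 1, so P(j) = j(4j^3 + 2j^2 + j - 2).
Then P(j+1) = P(j) + (16j^3 + 30j^2 + 24j + 5) = (j(4j^3 + 2j^2 + j - 2)) + (16j^3 + 30j^2 + 24j + 5).
Simplifying, P(j+1) = (j + 1)(4j^3 + 14j^2 + 17j + 5) = (j+1)(4(j+1)^3 + 2(j+1)^2 + (j+1) - 2),
which is the closed form with t = j+1.
Hence, by induction on t, the claim holds for every t ≥ 1.

P(t) = t(4t^3 + 2t^2 + t - 2)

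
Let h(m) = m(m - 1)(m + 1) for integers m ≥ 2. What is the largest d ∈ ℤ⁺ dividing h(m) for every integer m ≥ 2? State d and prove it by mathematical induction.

d = 6

Computing the first values: h(2) = 6 and h(3) = 24; gcd(6, 24) = 6, so d ≤ 6.
We prove 6 | m(m - 1)(m + 1) for all m ≥ 2 by induction on m.
When m = 2: h(2) = 6 = 6·(1), so 6 | h(2).
Inductive step: suppose the statement holds for some p ≥ 2, i.e. 6 | h(p). Then
h(p+1) − h(p) = p·(p+1)·(p+2) − (p-1)·p·(p+1) = p·(p+1)·[(p+2) − (p-1)] = 3·p·(p+1). The product of 2 consecutive integers is divisible by (2)! = 2, so h(p+1) − h(p) is divisible by 3·2 = 6. By the inductive hypothesis 6 | h(p), hence 6 | h(p+1).
By the principle of mathematical induction, the result holds for all m ≥ 2.
Therefore the largest such d is 6.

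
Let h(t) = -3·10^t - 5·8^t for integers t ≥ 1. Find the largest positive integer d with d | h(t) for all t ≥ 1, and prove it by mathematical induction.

d = 10

Computing the first values: h(1) = -70 and h(2) = -620; gcd(-70, -620) = 10, so d ≤ 10.
We prove 10 | -3·10^t - 5·8^t for all t ≥ 1 by induction on t.
When t = 1: h(1) = -70 = 10·(-7), so 10 | h(1).
For the inductive step, assume it holds for an arbitrary j ≥ 1, i.e. 10 | h(j). Then
h(j+1) − 10·h(j) = (-3·10^(j+1) - 5·8^(j+1)) − 10·(-3·10^j - 5·8^j) = (-5)·8^j·(8 − 10) = (10)·8^j. Since 10 | h(j) by the inductive hypothesis, 10 | 10·h(j); and 10 | 10 since 10 = 10·1. Therefore 10 | h(j+1).
By the principle of mathematical induction, the result holds for all t ≥ 1.
Therefore the largest such d is 10.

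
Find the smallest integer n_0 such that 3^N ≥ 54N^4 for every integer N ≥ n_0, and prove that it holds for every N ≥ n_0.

At N = 12: 531441 < 1119744, so the inequality fails and n_0 ≥ 13. We prove 3^N ≥ 54N^4 for all N ≥ 13.
Base case (N = 13): 3^N = 1594323 and 54N^4 = 1542294, so 1594323 ≥ 1542294.
Inductive step: suppose the statement holds for some i ≥ 13, so 3^i ≥ 54i^4.
Then 3^(i + 1) = 3·(3^i) ≥ 3·(54i^4).
Also, for i ≥ 13 we have 3·(54i^4) ≥ 54(i+1)^4, since 3 ≥ (1 + 1/i)^4 for all i ≥ 13.
Combining, 3^(i + 1) ≥ 54(i+1)^4.
This completes the induction.
Hence the smallest such n_0 is 13.

n_0 = 13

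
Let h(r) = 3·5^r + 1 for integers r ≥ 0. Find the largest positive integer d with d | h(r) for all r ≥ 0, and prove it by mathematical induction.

Computing the first values: h(0) = 4 and h(1) = 16; gcd(4, 16) = 4, so d ≤ 4.
We prove 4 | 3·5^r + 1 for all r ≥ 0 by induction on r.
For the base case r = 0: h(0) = 4 = 4·(1), so 4 | h(0).
Inductive step: suppose the statement holds for some k ≥ 0, i.e. 4 | h(k). Then
h(k+1) = 3·5^(k+1) + 1 = 5·(3·5^k + 1) - 4 = 5·h(k) - 4. The first term is divisible by 4 by the inductive hypothesis, and -4 is divisible by 4. Hence 4 | h(k+1).
Hence, by induction on r, the claim holds for every r ≥ 0.
Therefore the largest such d is 4.

d = 4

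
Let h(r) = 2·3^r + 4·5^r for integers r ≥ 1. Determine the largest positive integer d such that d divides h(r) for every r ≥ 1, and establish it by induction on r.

d = 2

Computing the first values: h(1) = 26 and h(2) = 118; gcd(26, 118) = 2, so d ≤ 2.
We prove 2 | 2·3^r + 4·5^r for all r ≥ 1 by induction on r.
Base case (r = 1): h(1) = 26 = 2·(13), so 2 | h(1).
Suppose the result is true for r = j, i.e. 2 | h(j). Then
h(j+1) − 5·h(j) = (2·3^(j+1) + 4·5^(j+1)) − 5·(2·3^j + 4·5^j) = (2)·3^j·(3 − 5) = (-4)·3^j. Since 2 | h(j) by the inductive hypothesis, 2 | 5·h(j); and 2 | -4 since -4 = 2·-2. Therefore 2 | h(j+1).
This completes the induction.
Therefore the largest such d is 2.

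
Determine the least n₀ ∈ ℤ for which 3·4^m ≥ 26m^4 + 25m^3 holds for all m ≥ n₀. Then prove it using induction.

n₀ = 8

At m = 7: 49152 < 71001, so the inequality fails and n₀ ≥ 8. We prove 3·4^m ≥ 26m^4 + 25m^3 for all m ≥ 8.
When m = 8: 3·4^m = 196608 and 26m^4 + 25m^3 = 119296, so 196608 ≥ 119296.
Inductive step: assume the claim holds for m = k, so 3·4^k ≥ 26k^4 + 25k^3.
Then 3·4^(k + 1) = 4·(3·4^k) ≥ 4·(26k^4 + 25k^3).
Also, for k ≥ 8 we have 4·(26k^4 + 25k^3) ≥ 26(k+1)^4 + 25(k+1)^3, since 4·(26k^4 + 25k^3) − (26(k+1)^4 + 25(k+1)^3) = 78k^4 - 29k^3 - 231k^2 - 179k - 51, which is nonnegative for all k ≥ 8.
Combining, 3·4^(k + 1) ≥ 26(k+1)^4 + 25(k+1)^3.
Hence, by induction on m, the claim holds for every m ≥ 8.
Hence the smallest such n₀ is 8.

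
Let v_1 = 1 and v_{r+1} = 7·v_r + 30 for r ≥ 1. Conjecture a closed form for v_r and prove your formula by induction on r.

Computing the first terms: v_1 = 1, v_2 = 37, v_3 = 289. This suggests v_r = 6·7^(r - 1) - 5.
Base case (r = 1): the formula gives 1 = 1 = v_1.
Inductive step: assume the claim holds for r = i, so v_i = 6·7^(i - 1) - 5.
Then v_{i+1} = 7·v_i + 30 = 7·(6·7^(i - 1) - 5) + 30 = 6·7^i - 5 = 6·7^((i+1) - 1) - 5,
which is the claimed formula at r = i+1.
By the principle of mathematical induction, the result holds for all r ≥ 1.

v_r = 6·7^(r - 1) - 5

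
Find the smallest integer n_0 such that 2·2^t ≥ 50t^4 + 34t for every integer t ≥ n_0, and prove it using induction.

n_0 = 23

At t = 22: 8388608 < 11713548, so the inequality fails and n_0 ≥ 23. We prove 2·2^t ≥ 50t^4 + 34t for all t ≥ 23.
Base case (t = 23): 2·2^t = 16777216 and 50t^4 + 34t = 13992832, so 16777216 ≥ 13992832.
For the inductive step, assume it holds for an arbitrary r ≥ 23, so 2·2^r ≥ 50r^4 + 34r.
Then 2·2^(r + 1) = 2·(2·2^r) ≥ 2·(50r^4 + 34r).
Also, for r ≥ 23 we have 2·(50r^4 + 34r) ≥ 50(r+1)^4 + 34(r+1), since 2·(50r^4 + 34r) − (50(r+1)^4 + 34(r+1)) = 50r^4 - 200r^3 - 300r^2 - 166r - 84, which is nonnegative for all r ≥ 23.
Combining, 2·2^(r + 1) ≥ 50(r+1)^4 + 34(r+1).
By the principle of mathematical induction, the result holds for all t ≥ 23.
Hence the smallest such n_0 is 23.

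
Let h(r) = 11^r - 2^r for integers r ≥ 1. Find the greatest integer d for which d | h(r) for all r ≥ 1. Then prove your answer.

d = 9

Computing the first values: h(1) = 9 and h(2) = 117; gcd(9, 117) = 9, so d ≤ 9.
We prove 9 | 11^r - 2^r for all r ≥ 1 by induction on r.
When r = 1: h(1) = 9 = 9·(1), so 9 | h(1).
For the inductive step, assume it holds for an arbitrary i ≥ 1, i.e. 9 | h(i). Then
11^{i+1} − 2^{i+1} = 11·11^i − 2·2^i = 11·(11^i − 2^i) + (9)·2^i. The first term is divisible by 9 by the inductive hypothesis, and the second term (9)·2^i is divisible by 9 since 9 | 9. Hence 9 | h(i+1).
This completes the induction.
Therefore the largest such d is 9.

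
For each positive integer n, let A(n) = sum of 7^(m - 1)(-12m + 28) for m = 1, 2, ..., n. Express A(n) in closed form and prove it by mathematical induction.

We claim A(n) = 7^n(-2n + 5) - 5 for all n ≥ 1.
Base step (n = 1): A(1) = 16, and the closed form gives 16. They agree.
Inductive step: assume the claim holds for n = m, so A(m) = 7^m(-2m + 5) - 5.
Then A(m+1) = A(m) + (7^m(-12m + 16)) = (7^m(-2m + 5) - 5) + (7^m(-12m + 16)).
Simplifying, A(m+1) = -14·7^m·m + 21·7^m - 5 = 7^(m+1)(-2(m+1) + 5) - 5,
which is the closed form with n = m+1.
By the principle of mathematical induction, the result holds for all n ≥ 1.

A(n) = 7^n(-2n + 5) - 5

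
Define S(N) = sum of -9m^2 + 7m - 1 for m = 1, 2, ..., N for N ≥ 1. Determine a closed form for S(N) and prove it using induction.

We claim S(N) = -N(3N^2 + N - 1) for all N ≥ 1.
Base case (N = 1): S(1) = -3, and the closed form gives -3. They agree.
Inductive step: suppose the statement holds for some m ≥ 1, so S(m) = m(-3m^2 - m + 1).
Then S(m+1) = S(m) + (7m - 9(m + 1)^2 + 6) = (m(-3m^2 - m + 1)) + (7m - 9(m + 1)^2 + 6).
Simplifying, S(m+1) = -(m + 1)(3m^2 + 7m + 3) = -(m+1)(3(m+1)^2 + (m+1) - 1),
which is the closed form with N = m+1.
By the principle of mathematical induction, the result holds for all N ≥ 1.

S(N) = -N(3N^2 + N - 1)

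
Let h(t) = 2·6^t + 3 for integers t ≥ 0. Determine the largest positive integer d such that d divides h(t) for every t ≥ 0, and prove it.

Computing the first values: h(0) = 5 and h(1) = 15; gcd(5, 15) = 5, so d ≤ 5.
We prove 5 | 2·6^t + 3 for all t ≥ 0 by induction on t.
When t = 0: h(0) = 5 = 5·(1), so 5 | h(0).
For the inductive step, assume it holds for an arbitrary r ≥ 0, i.e. 5 | h(r). Then
h(r+1) = 2·6^(r+1) + 3 = 6·(2·6^r + 3) - 15 = 6·h(r) - 15. The first term is divisible by 5 by the inductive hypothesis, and -15 is divisible by 5. Hence 5 | h(r+1).
By induction, the statement is established for all t ≥ 0.
Therefore the largest such d is 5.

d = 5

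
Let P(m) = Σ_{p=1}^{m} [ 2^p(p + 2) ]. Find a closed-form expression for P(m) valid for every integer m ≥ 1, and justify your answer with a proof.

We claim P(m) = 2·2^m(m + 1) - 2 for all m ≥ 1.
For the base case m = 1: P(1) = 6, and the closed form gives 6. They agree.
Inductive step: assume the claim holds for m = p, so P(p) = 2·2^p(p + 1) - 2.
Then P(p+1) = P(p) + (2^(p + 1)(p + 3)) = (2·2^p(p + 1) - 2) + (2^(p + 1)(p + 3)).
Simplifying, P(p+1) = 4·2^p·p + 8·2^p - 2 = 2·2^(p+1)((p+1) + 1) - 2,
which is the closed form with m = p+1.
This completes the induction.

P(m) = 2·2^m(m + 1) - 2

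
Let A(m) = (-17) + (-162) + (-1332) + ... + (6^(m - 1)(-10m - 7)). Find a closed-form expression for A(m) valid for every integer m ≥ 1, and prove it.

We claim A(m) = -6^m(2m + 1) + 1 for all m ≥ 1.
Base step (m = 1): A(1) = -17, and the closed form gives -17. They agree.
For the inductive step, assume it holds for an arbitrary j ≥ 1, so A(j) = -6^j(2j + 1) + 1.
Then A(j+1) = A(j) + (6^j(-10j - 17)) = (-6^j(2j + 1) + 1) + (6^j(-10j - 17)).
Simplifying, A(j+1) = -12·6^j·j - 18·6^j + 1 = -6^(j+1)(2(j+1) + 1) + 1,
which is the closed form with m = j+1.
This completes the induction.

A(m) = -6^m(2m + 1) + 1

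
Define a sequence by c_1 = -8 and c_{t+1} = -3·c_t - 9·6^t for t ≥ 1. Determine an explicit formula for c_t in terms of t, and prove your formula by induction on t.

Computing the first terms: c_1 = -8, c_2 = -30, c_3 = -234. This suggests c_t = -2(-3)^(t - 1) - 6^t.
When t = 1: the formula gives -8 = -8 = c_1.
Inductive step: suppose the statement holds for some j ≥ 1, so c_j = -2(-3)^(j - 1) - 6^j.
Then c_{j+1} = -3·c_j - 9·6^j = -3·(-2(-3)^(j - 1) - 6^j) - 9·6^j = -2(-3)^j - 6^(j + 1) = -2(-3)^((j+1) - 1) - 6^(j+1),
which is the claimed formula at t = j+1.
This completes the induction.

c_t = -2(-3)^(t - 1) - 6^t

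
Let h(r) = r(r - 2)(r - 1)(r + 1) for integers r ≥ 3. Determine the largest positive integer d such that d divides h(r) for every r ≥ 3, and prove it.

Computing the first values: h(3) = 24 and h(4) = 120; gcd(24, 120) = 24, so d ≤ 24.
We prove 24 | r(r - 2)(r - 1)(r + 1) for all r ≥ 3 by induction on r.
For the base case r = 3: h(3) = 24 = 24·(1), so 24 | h(3).
For the inductive step, assume it holds for an arbitrary i ≥ 3, i.e. 24 | h(i). Then
h(i+1) − h(i) = (i-1)·i·(i+1)·(i+2) − (i-2)·(i-1)·i·(i+1) = (i-1)·i·(i+1)·[(i+2) − (i-2)] = 4·(i-1)·i·(i+1). The product of 3 consecutive integers is divisible by (3)! = 6, so h(i+1) − h(i) is divisible by 4·6 = 24. By the inductive hypothesis 24 | h(i), hence 24 | h(i+1).
By the principle of mathematical induction, the result holds for all r ≥ 3.
Therefore the largest such d is 24.

d = 24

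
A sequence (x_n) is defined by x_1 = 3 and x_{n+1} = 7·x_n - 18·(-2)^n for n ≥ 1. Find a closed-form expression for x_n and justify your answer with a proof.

Computing the first terms: x_1 = 3, x_2 = 57, x_3 = 327. This suggests x_n = -(-2)^(n + 1) + 7^n.
When n = 1: the formula gives 3 = 3 = x_1.
Suppose the result is true for n = k, so x_k = -(-2)^(k + 1) + 7^k.
Then x_{k+1} = 7·x_k - 18·(-2)^k = 7·(-(-2)^(k + 1) + 7^k) - 18·(-2)^k = -(-2)^(k + 2) + 7^(k + 1) = -(-2)^((k+1) + 1) + 7^(k+1),
which is the claimed formula at n = k+1.
By the principle of mathematical induction, the result holds for all n ≥ 1.

x_n = -(-2)^(n + 1) + 7^n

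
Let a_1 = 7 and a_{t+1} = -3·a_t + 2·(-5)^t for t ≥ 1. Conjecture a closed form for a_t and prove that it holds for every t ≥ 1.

a_t = 2(-3)^(t - 1) - (-5)^t

Computing the first terms: a_1 = 7, a_2 = -31, a_3 = 143. This suggests a_t = 2(-3)^(t - 1) - (-5)^t.
For the base case t = 1: the formula gives 7 = 7 = a_1.
Inductive step: suppose the statement holds for some i ≥ 1, so a_i = 2(-3)^(i - 1) - (-5)^i.
Then a_{i+1} = -3·a_i + 2·(-5)^i = -3·(2(-3)^(i - 1) - (-5)^i) + 2·(-5)^i = 2(-3)^i - (-5)^(i + 1) = 2(-3)^((i+1) - 1) - (-5)^(i+1),
which is the claimed formula at t = i+1.
By the principle of mathematical induction, the result holds for all t ≥ 1.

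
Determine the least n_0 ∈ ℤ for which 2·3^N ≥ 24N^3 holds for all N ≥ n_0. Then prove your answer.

n_0 = 8

At N = 7: 4374 < 8232, so the inequality fails and n_0 ≥ 8. We prove 2·3^N ≥ 24N^3 for all N ≥ 8.
Base case (N = 8): 2·3^N = 13122 and 24N^3 = 12288, so 13122 ≥ 12288.
Inductive step: suppose the statement holds for some k ≥ 8, so 2·3^k ≥ 24k^3.
Then 2·3^(k + 1) = 3·(2·3^k) ≥ 3·(24k^3).
Also, for k ≥ 8 we have 3·(24k^3) ≥ 24(k+1)^3, since 3 ≥ (1 + 1/k)^3 for all k ≥ 8.
Combining, 2·3^(k + 1) ≥ 24(k+1)^3.
By the principle of mathematical induction, the result holds for all N ≥ 8.
Hence the smallest such n_0 is 8.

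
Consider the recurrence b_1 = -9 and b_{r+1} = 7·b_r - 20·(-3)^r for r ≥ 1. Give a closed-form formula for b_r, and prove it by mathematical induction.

Computing the first terms: b_1 = -9, b_2 = -3, b_3 = -201. This suggests b_r = 2(-3)^r - 3·7^(r - 1).
Base case (r = 1): the formula gives -9 = -9 = b_1.
Suppose the result is true for r = p, so b_p = 2(-3)^p - 3·7^(p - 1).
Then b_{p+1} = 7·b_p - 20·(-3)^p = 7·(2(-3)^p - 3·7^(p - 1)) - 20·(-3)^p = 2(-3)^(p + 1) - 3·7^p = 2(-3)^(p+1) - 3·7^((p+1) - 1),
which is the claimed formula at r = p+1.
By induction, the statement is established for all r ≥ 1.

b_r = 2(-3)^r - 3·7^(r - 1)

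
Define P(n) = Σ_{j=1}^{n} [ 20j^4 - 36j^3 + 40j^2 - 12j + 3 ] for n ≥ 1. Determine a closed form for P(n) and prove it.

P(n) = n(4n^4 + n^3 + 2n^2 + 5n + 3)

We claim P(n) = n(4n^4 + n^3 + 2n^2 + 5n + 3) for all n ≥ 1.
For the base case n = 1: P(1) = 15, and the closed form gives 15. They agree.
For the inductive step, assume it holds for an arbitrary j ≥ 1, so P(j) = j(4j^4 + j^3 + 2j^2 + 5j + 3).
Then P(j+1) = P(j) + (20j^4 + 44j^3 + 52j^2 + 40j + 15) = (j(4j^4 + j^3 + 2j^2 + 5j + 3)) + (20j^4 + 44j^3 + 52j^2 + 40j + 15).
Simplifying, P(j+1) = (j + 1)(4j^4 + 17j^3 + 29j^2 + 28j + 15) = (j+1)(4(j+1)^4 + (j+1)^3 + 2(j+1)^2 + 5(j+1) + 3),
which is the closed form with n = j+1.
This completes the induction.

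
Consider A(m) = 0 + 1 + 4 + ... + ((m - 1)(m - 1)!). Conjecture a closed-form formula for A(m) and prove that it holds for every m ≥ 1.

We claim A(m) = m! - 1 for all m ≥ 1.
Base step (m = 1): A(1) = 0, and the closed form gives 0. They agree.
Inductive step: suppose the statement holds for some r ≥ 1, so A(r) = r! - 1.
Then A(r+1) = A(r) + (r·r!) = (r! - 1) + (r·r!).
Simplifying, A(r+1) = (r+1)! - 1,
which is the closed form with m = r+1.
Hence, by induction on m, the claim holds for every m ≥ 1.

A(m) = m! - 1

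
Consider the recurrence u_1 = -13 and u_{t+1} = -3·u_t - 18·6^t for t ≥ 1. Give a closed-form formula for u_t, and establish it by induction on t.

Computing the first terms: u_1 = -13, u_2 = -69, u_3 = -441. This suggests u_t = -(-3)^(t - 1) - 2·6^t.
Base step (t = 1): the formula gives -13 = -13 = u_1.
Inductive step: suppose the statement holds for some m ≥ 1, so u_m = -(-3)^(m - 1) - 2·6^m.
Then u_{m+1} = -3·u_m - 18·6^m = -3·(-(-3)^(m - 1) - 2·6^m) - 18·6^m = -(-3)^m - 2·6^(m + 1) = -(-3)^((m+1) - 1) - 2·6^(m+1),
which is the claimed formula at t = m+1.
This completes the induction.

u_t = -(-3)^(t - 1) - 2·6^t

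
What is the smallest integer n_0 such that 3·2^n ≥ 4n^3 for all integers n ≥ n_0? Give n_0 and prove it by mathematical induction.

At n = 10: 3072 < 4000, so the inequality fails and n_0 ≥ 11. We prove 3·2^n ≥ 4n^3 for all n ≥ 11.
Base step (n = 11): 3·2^n = 6144 and 4n^3 = 5324, so 6144 ≥ 5324.
Suppose the result is true for n = r, so 3·2^r ≥ 4r^3.
Then 3·2^(r + 1) = 2·(3·2^r) ≥ 2·(4r^3).
Also, for r ≥ 11 we have 2·(4r^3) ≥ 4(r+1)^3, since 2 ≥ (1 + 1/r)^3 for all r ≥ 11.
Combining, 3·2^(r + 1) ≥ 4(r+1)^3.
Hence, by induction on n, the claim holds for every n ≥ 11.
Hence the smallest such n_0 is 11.

n_0 = 11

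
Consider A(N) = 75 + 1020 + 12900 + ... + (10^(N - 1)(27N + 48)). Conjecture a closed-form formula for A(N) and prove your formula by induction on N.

We claim A(N) = 10^N(3N + 5) - 5 for all N ≥ 1.
For the base case N = 1: A(1) = 75, and the closed form gives 75. They agree.
For the inductive step, assume it holds for an arbitrary p ≥ 1, so A(p) = 10^p(3p + 5) - 5.
Then A(p+1) = A(p) + (10^p(27p + 75)) = (10^p(3p + 5) - 5) + (10^p(27p + 75)).
Simplifying, A(p+1) = 30·10^p·p + 80·10^p - 5 = 10^(p+1)(3(p+1) + 5) - 5,
which is the closed form with N = p+1.
By the principle of mathematical induction, the result holds for all N ≥ 1.

A(N) = 10^N(3N + 5) - 5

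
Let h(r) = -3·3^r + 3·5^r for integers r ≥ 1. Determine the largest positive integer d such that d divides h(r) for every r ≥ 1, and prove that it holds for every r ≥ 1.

d = 6

Computing the first values: h(1) = 6 and h(2) = 48; gcd(6, 48) = 6, so d ≤ 6.
We prove 6 | -3·3^r + 3·5^r for all r ≥ 1 by induction on r.
Base case (r = 1): h(1) = 6 = 6·(1), so 6 | h(1).
Inductive step: assume the claim holds for r = k, i.e. 6 | h(k). Then
h(k+1) − 5·h(k) = (-3·3^(k+1) + 3·5^(k+1)) − 5·(-3·3^k + 3·5^k) = (-3)·3^k·(3 − 5) = (6)·3^k. Since 6 | h(k) by the inductive hypothesis, 6 | 5·h(k); and 6 | 6 since 6 = 6·1. Therefore 6 | h(k+1).
By induction, the statement is established for all r ≥ 1.
Therefore the largest such d is 6.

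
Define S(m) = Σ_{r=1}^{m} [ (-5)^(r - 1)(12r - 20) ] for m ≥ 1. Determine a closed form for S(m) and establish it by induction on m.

We claim S(m) = (-5)^m(-2m + 3) - 3 for all m ≥ 1.
When m = 1: S(1) = -8, and the closed form gives -8. They agree.
For the inductive step, assume it holds for an arbitrary r ≥ 1, so S(r) = (-5)^r(-2r + 3) - 3.
Then S(r+1) = S(r) + ((-5)^r(12r - 8)) = ((-5)^r(-2r + 3) - 3) + ((-5)^r(12r - 8)).
Simplifying, S(r+1) = 10(-5)^r·r - 5(-5)^r - 3 = (-5)^(r+1)(-2(r+1) + 3) - 3,
which is the closed form with m = r+1.
This completes the induction.

S(m) = (-5)^m(-2m + 3) - 3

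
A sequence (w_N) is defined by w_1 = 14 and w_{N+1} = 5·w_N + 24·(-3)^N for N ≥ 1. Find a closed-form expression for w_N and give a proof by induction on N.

Computing the first terms: w_1 = 14, w_2 = -2, w_3 = 206. This suggests w_N = (-3)^(N + 1) + 5^N.
For the base case N = 1: the formula gives 14 = 14 = w_1.
Inductive step: assume the claim holds for N = m, so w_m = (-3)^(m + 1) + 5^m.
Then w_{m+1} = 5·w_m + 24·(-3)^m = 5·((-3)^(m + 1) + 5^m) + 24·(-3)^m = (-3)^(m + 2) + 5^(m + 1) = (-3)^((m+1) + 1) + 5^(m+1),
which is the claimed formula at N = m+1.
By the principle of mathematical induction, the result holds for all N ≥ 1.

w_N = (-3)^(N + 1) + 5^N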